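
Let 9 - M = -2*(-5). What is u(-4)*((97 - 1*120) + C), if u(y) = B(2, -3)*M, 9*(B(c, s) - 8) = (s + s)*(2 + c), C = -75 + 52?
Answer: 736/3 ≈ 245.33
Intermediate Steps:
C = -23
B(c, s) = 8 + 2*s*(2 + c)/9 (B(c, s) = 8 + ((s + s)*(2 + c))/9 = 8 + ((2*s)*(2 + c))/9 = 8 + (2*s*(2 + c))/9 = 8 + 2*s*(2 + c)/9)
M = -1 (M = 9 - (-2)*(-5) = 9 - 1*10 = 9 - 10 = -1)
u(y) = -16/3 (u(y) = (8 + (4/9)*(-3) + (2/9)*2*(-3))*(-1) = (8 - 4/3 - 4/3)*(-1) = (16/3)*(-1) = -16/3)
u(-4)*((97 - 1*120) + C) = -16*((97 - 1*120) - 23)/3 = -16*((97 - 120) - 23)/3 = -16*(-23 - 23)/3 = -16/3*(-46) = 736/3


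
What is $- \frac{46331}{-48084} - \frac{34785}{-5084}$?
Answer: $\frac{238518593}{30557382} \approx 7.8056$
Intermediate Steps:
$- \frac{46331}{-48084} - \frac{34785}{-5084} = \left(-46331\right) \left(- \frac{1}{48084}\right) - - \frac{34785}{5084} = \frac{46331}{48084} + \frac{34785}{5084} = \frac{238518593}{30557382}$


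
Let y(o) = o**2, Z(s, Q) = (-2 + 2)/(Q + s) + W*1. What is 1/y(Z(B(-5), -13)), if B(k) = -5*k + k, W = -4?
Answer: 1/16 ≈ 0.062500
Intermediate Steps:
B(k) = -4*k
Z(s, Q) = -4 (Z(s, Q) = (-2 + 2)/(Q + s) - 4*1 = 0/(Q + s) - 4 = 0 - 4 = -4)
1/y(Z(B(-5), -13)) = 1/((-4)**2) = 1/16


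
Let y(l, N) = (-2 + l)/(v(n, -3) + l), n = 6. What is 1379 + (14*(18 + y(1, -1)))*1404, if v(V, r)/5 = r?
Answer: 356591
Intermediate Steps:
v(V, r) = 5*r
y(l, N) = (-2 + l)/(-15 + l) (y(l, N) = (-2 + l)/(5*(-3) + l) = (-2 + l)/(-15 + l))
1379 + (14*(18 + y(1, -1)))*1404 = 1379 + (14*(18 + (-2 + 1)/(-15 + 1)))*1404 = 1379 + (14*(18 - 1/(-14)))*1404 = 1379 + (14*(18 - 1/14*(-1)))*1404 = 1379 + (14*(18 + 1/14))*1404 = 1379 + (14*(253/14))*1404 = 1379 + 253*1404 = 1379 + 355212 = 356591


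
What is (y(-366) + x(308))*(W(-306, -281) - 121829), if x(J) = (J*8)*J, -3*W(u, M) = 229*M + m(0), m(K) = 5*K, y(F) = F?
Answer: -228427025348/3 ≈ -7.6142e+10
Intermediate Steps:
W(u, M) = -229*M/3 (W(u, M) = -(229*M + 5*0)/3 = -(229*M + 0)/3 = -229*M/3)
x(J) = 8*J**2 (x(J) = (8*J)*J = 8*J**2)
(y(-366) + x(308))*(W(-306, -281) - 121829) = (-366 + 8*308**2)*(-229/3*(-281) - 121829) = (-366 + 8*94864)*(64349/3 - 121829) = (-366 + 758912)*(-301138/3) = 758546*(-301138/3) = -228427025348/3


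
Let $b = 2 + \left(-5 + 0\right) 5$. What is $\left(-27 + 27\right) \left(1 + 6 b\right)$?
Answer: $0$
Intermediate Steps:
$b = -23$ ($b = 2 - 25 = -23$)
$\left(-27 + 27\right) \left(1 + 6 b\right) = \left(-27 + 27\right) \left(1 + 6 \left(-23\right)\right) = 0 \left(1 - 138\right) = 0 \left(-137\right) = 0$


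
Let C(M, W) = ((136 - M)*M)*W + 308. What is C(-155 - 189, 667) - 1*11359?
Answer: -110146091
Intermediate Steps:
C(M, W) = 308 + M*W*(136 - M) (C(M, W) = (M*(136 - M))*W + 308 = M*W*(136 - M) + 308 = 308 + M*W*(136 - M))
C(-155 - 189, 667) - 1*11359 = (308 - 1*667*(-155 - 189)**2 + 136*(-155 - 189)*667) - 1*11359 = (308 - 1*667*(-344)**2 + 136*(-344)*667) - 11359 = (308 - 1*667*118336 - 31204928) - 11359 = (308 - 78930112 - 31204928) - 11359 = -110134732 - 11359 = -110146091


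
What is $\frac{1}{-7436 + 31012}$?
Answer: $\frac{1}{23576} \approx 4.2416 \cdot 10^{-5}$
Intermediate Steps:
$\frac{1}{-7436 + 31012} = \frac{1}{23576}$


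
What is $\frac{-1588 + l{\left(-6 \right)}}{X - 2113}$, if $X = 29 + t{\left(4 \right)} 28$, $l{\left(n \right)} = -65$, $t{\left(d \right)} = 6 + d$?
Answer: $\frac{1653}{1804} \approx 0.9163$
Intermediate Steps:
$X = 309$ ($X = 29 + \left(6 + 4\right) 28 = 29 + 10 \cdot 28 = 29 + 280 = 309$)
$\frac{-1588 + l{\left(-6 \right)}}{X - 2113} = \frac{-1588 - 65}{309 - 2113} = - \frac{1653}{-1804} = \left(-1653\right) \left(- \frac{1}{1804}\right) = \frac{1653}{1804}$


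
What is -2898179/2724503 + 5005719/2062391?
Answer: 7660918146668/5618990466673 ≈ 1.3634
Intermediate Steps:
-2898179/2724503 + 5005719/2062391 = 7660918146668/5618990466673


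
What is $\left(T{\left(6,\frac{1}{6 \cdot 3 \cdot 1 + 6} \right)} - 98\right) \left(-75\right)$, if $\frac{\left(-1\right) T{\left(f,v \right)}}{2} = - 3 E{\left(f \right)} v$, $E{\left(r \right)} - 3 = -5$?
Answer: $\frac{14775}{2} \approx 7387.5$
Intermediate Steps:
$E{\left(r \right)} = -2$ ($E{\left(r \right)} = 3 - 5 = -2$)
$T{\left(f,v \right)} = - 12 v$ ($T{\left(f,v \right)} = - 2 \left(-3\right) \left(-2\right) v = - 2 \cdot 6 v = - 12 v$)
$\left(T{\left(6,\frac{1}{6 \cdot 3 \cdot 1 + 6} \right)} - 98\right) \left(-75\right) = \left(- \frac{12}{6 \cdot 3 \cdot 1 + 6} - 98\right) \left(-75\right) = \left(- \frac{12}{18 \cdot 1 + 6} - 98\right) \left(-75\right) = \left(- \frac{12}{18 + 6} - 98\right) \left(-75\right) = \left(- \frac{12}{24} - 98\right) \left(-75\right) = \left(\left(-12\right) \frac{1}{24} - 98\right) \left(-75\right) = \left(- \frac{1}{2} - 98\right) \left(-75\right) = \left(- \frac{197}{2}\right) \left(-75\right) = \frac{14775}{2}$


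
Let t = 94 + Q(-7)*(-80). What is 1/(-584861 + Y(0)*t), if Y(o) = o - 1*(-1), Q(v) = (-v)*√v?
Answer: I/(-584767*I + 560*√7) ≈ -1.7101e-6 + 4.3328e-9*I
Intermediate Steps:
Q(v) = -v^(3/2)
t = 94 - 560*I*√7 (t = 94 - (-7)^(3/2)*(-80) = 94 - (-7)*I*√7*(-80) = 94 + (7*I*√7)*(-80) = 94 - 560*I*√7 ≈ 94.0 - 1481.6*I)
Y(o) = 1 + o (Y(o) = o + 1 = 1 + o)
1/(-584861 + Y(0)*t) = 1/(-584861 + (1 + 0)*(94 - 560*I*√7)) = 1/(-584861 + 1*(94 - 560*I*√7)) = 1/(-584861 + (94 - 560*I*√7)) = 1/(-584767 - 560*I*√7)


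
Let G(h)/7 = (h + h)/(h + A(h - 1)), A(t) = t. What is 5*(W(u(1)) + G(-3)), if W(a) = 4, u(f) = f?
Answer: 50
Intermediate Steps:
G(h) = 14*h/(-1 + 2*h) (G(h) = 7*((h + h)/(h + (h - 1))) = 7*((2*h)/(h + (-1 + h))) = 7*((2*h)/(-1 + 2*h)) = 7*(2*h/(-1 + 2*h)) = 14*h/(-1 + 2*h))
5*(W(u(1)) + G(-3)) = 5*(4 + 14*(-3)/(-1 + 2*(-3))) = 5*(4 + 14*(-3)/(-1 - 6)) = 5*(4 + 14*(-3)/(-7)) = 5*(4 + 14*(-3)*(-⅐)) = 5*(4 + 6) = 5*10 = 50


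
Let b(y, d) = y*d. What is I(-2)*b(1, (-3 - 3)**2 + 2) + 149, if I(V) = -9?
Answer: -193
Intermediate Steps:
b(y, d) = d*y
I(-2)*b(1, (-3 - 3)**2 + 2) + 149 = -9*((-3 - 3)**2 + 2) + 149 = -9*((-6)**2 + 2) + 149 = -9*(36 + 2) + 149 = -342 + 149 = -193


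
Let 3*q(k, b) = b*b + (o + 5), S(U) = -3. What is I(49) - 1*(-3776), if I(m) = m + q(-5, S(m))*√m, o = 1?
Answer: 3860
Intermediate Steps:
q(k, b) = 2 + b²/3 (q(k, b) = (b*b + (1 + 5))/3 = (b² + 6)/3 = (6 + b²)/3 = 2 + b²/3)
I(m) = m + 5*√m (I(m) = m + (2 + (⅓)*(-3)²)*√m = m + (2 + (⅓)*9)*√m = m + (2 + 3)*√m = m + 5*√m)
I(49) - 1*(-3776) = (49 + 5*√49) - 1*(-3776) = (49 + 5*7) + 3776 = (49 + 35) + 3776 = 84 + 3776 = 3860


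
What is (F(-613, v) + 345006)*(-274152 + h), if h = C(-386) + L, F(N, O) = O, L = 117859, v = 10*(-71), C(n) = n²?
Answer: -2512327912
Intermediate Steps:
v = -710
h = 266855 (h = (-386)² + 117859 = 148996 + 117859 = 266855)
(F(-613, v) + 345006)*(-274152 + h) = (-710 + 345006)*(-274152 + 266855) = 344296*(-7297) = -2512327912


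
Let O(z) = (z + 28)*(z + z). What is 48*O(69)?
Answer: 642528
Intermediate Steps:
O(z) = 2*z*(28 + z) (O(z) = (28 + z)*(2*z) = 2*z*(28 + z))
48*O(69) = 48*(2*69*(28 + 69)) = 48*(2*69*97) = 48*13386 = 642528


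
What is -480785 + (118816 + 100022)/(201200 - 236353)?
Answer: -16901253943/35153 ≈ -4.8079e+5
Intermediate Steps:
-480785 + (118816 + 100022)/(201200 - 236353) = -480785 + 218838/(-35153) = -480785 + 218838*(-1/35153) = -480785 - 218838/35153 = -16901253943/35153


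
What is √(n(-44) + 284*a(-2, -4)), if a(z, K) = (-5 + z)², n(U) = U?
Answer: 68*√3 ≈ 117.78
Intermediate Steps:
√(n(-44) + 284*a(-2, -4)) = √(-44 + 284*(-5 - 2)²) = √(-44 + 284*(-7)²) = √(-44 + 284*49) = √(-44 + 13916) = √13872 = 68*√3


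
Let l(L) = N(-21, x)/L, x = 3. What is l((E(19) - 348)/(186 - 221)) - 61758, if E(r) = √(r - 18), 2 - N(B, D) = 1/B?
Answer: -64289863/1041 ≈ -61758.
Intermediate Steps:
N(B, D) = 2 - 1/B
E(r) = √(-18 + r)
l(L) = 43/(21*L) (l(L) = (2 - 1/(-21))/L = (2 - 1*(-1/21))/L = (2 + 1/21)/L = 43/(21*L))
l((E(19) - 348)/(186 - 221)) - 61758 = 43/(21*(((√(-18 + 19) - 348)/(186 - 221)))) - 61758 = 43/(21*(((√1 - 348)/(-35)))) - 61758 = 43/(21*(((1 - 348)*(-1/35)))) - 61758 = 43/(21*((-347*(-1/35)))) - 61758 = 43/(21*(347/35)) - 61758 = (43/21)*(35/347) - 61758 = 215/1041 - 61758 = -64289863/1041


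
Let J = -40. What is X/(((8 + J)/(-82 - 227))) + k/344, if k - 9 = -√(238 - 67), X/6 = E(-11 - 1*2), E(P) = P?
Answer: -518175/688 - 3*√19/344 ≈ -753.20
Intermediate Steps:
X = -78 (X = 6*(-11 - 1*2) = 6*(-11 - 2) = 6*(-13) = -78)
k = 9 - 3*√19 (k = 9 - √(238 - 67) = 9 - √171 = 9 - 3*√19 ≈ -4.0767)
X/(((8 + J)/(-82 - 227))) + k/344 = -78*(-82 - 227)/(8 - 40) + (9 - 3*√19)/344 = -78/((-32/(-309))) + (9 - 3*√19)*(1/344) = -78/((-32*(-1/309))) + (9/344 - 3*√19/344) = -78/32/309 + (9/344 - 3*√19/344) = -78*309/32 + (9/344 - 3*√19/344) = -12051/16 + (9/344 - 3*√19/344) = -518175/688 - 3*√19/344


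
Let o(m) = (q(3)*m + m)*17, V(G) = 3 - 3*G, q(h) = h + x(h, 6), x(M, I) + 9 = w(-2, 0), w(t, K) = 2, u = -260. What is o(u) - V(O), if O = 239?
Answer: 13974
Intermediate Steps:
x(M, I) = -7 (x(M, I) = -9 + 2 = -7)
q(h) = -7 + h (q(h) = h - 7 = -7 + h)
o(m) = -51*m (o(m) = ((-7 + 3)*m + m)*17 = (-4*m + m)*17 = -3*m*17 = -51*m)
o(u) - V(O) = -51*(-260) - (3 - 3*239) = 13260 - (3 - 717) = 13260 - 1*(-714) = 13260 + 714 = 13974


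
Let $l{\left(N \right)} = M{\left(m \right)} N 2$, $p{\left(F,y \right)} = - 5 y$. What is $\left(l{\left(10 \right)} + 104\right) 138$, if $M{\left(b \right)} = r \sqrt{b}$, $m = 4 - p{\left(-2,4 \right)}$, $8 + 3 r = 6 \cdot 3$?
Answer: $14352 + 18400 \sqrt{6} \approx 59423.0$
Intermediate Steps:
$r = \frac{10}{3}$ ($r = - \frac{8}{3} + \frac{6 \cdot 3}{3} = - \frac{8}{3} + \frac{1}{3} \cdot 18 = - \frac{8}{3} + 6 = \frac{10}{3} \approx 3.3333$)
$m = 24$ ($m = 4 - \left(-5\right) 4 = 4 - -20 = 4 + 20 = 24$)
$M{\left(b \right)} = \frac{10 \sqrt{b}}{3}$
$l{\left(N \right)} = \frac{40 N \sqrt{6}}{3}$ ($l{\left(N \right)} = \frac{10 \sqrt{24}}{3} N 2 = \frac{10 \cdot 2 \sqrt{6}}{3} N 2 = \frac{20 \sqrt{6}}{3} N 2 = \frac{20 N \sqrt{6}}{3} \cdot 2 = \frac{40 N \sqrt{6}}{3}$)
$\left(l{\left(10 \right)} + 104\right) 138 = \left(\frac{40}{3} \cdot 10 \sqrt{6} + 104\right) 138 = \left(\frac{400 \sqrt{6}}{3} + 104\right) 138 = \left(104 + \frac{400 \sqrt{6}}{3}\right) 138 = 14352 + 18400 \sqrt{6}$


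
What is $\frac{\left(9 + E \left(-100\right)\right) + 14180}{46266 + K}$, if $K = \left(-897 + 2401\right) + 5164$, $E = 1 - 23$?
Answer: $\frac{16389}{52934} \approx 0.30961$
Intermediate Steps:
$E = -22$ ($E = 1 - 23 = -22$)
$K = 6668$ ($K = 1504 + 5164 = 6668$)
$\frac{\left(9 + E \left(-100\right)\right) + 14180}{46266 + K} = \frac{\left(9 - -2200\right) + 14180}{46266 + 6668} = \frac{\left(9 + 2200\right) + 14180}{52934} = \left(2209 + 14180\right) \frac{1}{52934} = 16389 \cdot \frac{1}{52934} = \frac{16389}{52934}$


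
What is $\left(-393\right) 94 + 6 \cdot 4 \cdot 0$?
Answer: $-36942$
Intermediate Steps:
$\left(-393\right) 94 + 6 \cdot 4 \cdot 0 = -36942 + 6 \cdot 0 = -36942 + 0 = -36942$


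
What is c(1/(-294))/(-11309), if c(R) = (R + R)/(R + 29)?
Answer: 2/96409225 ≈ 2.0745e-8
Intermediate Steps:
c(R) = 2*R/(29 + R) (c(R) = (2*R)/(29 + R) = 2*R/(29 + R))
c(1/(-294))/(-11309) = (2/(-294*(29 + 1/(-294))))/(-11309) = (2*(-1/294)/(29 - 1/294))*(-1/11309) = (2*(-1/294)/(8525/294))*(-1/11309) = (2*(-1/294)*(294/8525))*(-1/11309) = -2/8525*(-1/11309) = 2/96409225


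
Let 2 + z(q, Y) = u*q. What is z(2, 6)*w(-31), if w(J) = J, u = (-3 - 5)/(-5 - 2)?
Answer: -62/7 ≈ -8.8571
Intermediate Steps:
u = 8/7 (u = -8/(-7) = -8*(-⅐) = 8/7 ≈ 1.1429)
z(q, Y) = -2 + 8*q/7
z(2, 6)*w(-31) = (-2 + (8/7)*2)*(-31) = (-2 + 16/7)*(-31) = (2/7)*(-31) = -62/7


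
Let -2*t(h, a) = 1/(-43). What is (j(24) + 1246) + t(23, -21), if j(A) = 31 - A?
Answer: 107759/86 ≈ 1253.0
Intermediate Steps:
t(h, a) = 1/86 (t(h, a) = -½/(-43) = -½*(-1/43) = 1/86)
(j(24) + 1246) + t(23, -21) = ((31 - 1*24) + 1246) + 1/86 = ((31 - 24) + 1246) + 1/86 = (7 + 1246) + 1/86 = 1253 + 1/86 = 107759/86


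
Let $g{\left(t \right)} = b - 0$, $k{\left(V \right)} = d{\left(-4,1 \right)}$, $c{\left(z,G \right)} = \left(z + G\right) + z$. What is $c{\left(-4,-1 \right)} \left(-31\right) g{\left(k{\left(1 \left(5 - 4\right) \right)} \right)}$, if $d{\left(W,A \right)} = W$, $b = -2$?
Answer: $-558$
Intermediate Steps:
$c{\left(z,G \right)} = G + 2 z$ ($c{\left(z,G \right)} = \left(G + z\right) + z = G + 2 z$)
$k{\left(V \right)} = -4$
$g{\left(t \right)} = -2$ ($g{\left(t \right)} = -2 - 0 = -2 + 0 = -2$)
$c{\left(-4,-1 \right)} \left(-31\right) g{\left(k{\left(1 \left(5 - 4\right) \right)} \right)} = \left(-1 + 2 \left(-4\right)\right) \left(-31\right) \left(-2\right) = \left(-1 - 8\right) \left(-31\right) \left(-2\right) = \left(-9\right) \left(-31\right) \left(-2\right) = 279 \left(-2\right) = -558$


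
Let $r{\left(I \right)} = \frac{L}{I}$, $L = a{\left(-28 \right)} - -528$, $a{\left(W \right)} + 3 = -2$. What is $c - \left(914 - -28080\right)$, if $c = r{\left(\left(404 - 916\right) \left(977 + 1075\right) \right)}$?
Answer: $- \frac{30461792779}{1050624} \approx -28994.0$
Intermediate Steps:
$a{\left(W \right)} = -5$ ($a{\left(W \right)} = -3 - 2 = -5$)
$L = 523$ ($L = -5 - -528 = -5 + 528 = 523$)
$r{\left(I \right)} = \frac{523}{I}$
$c = - \frac{523}{1050624}$ ($c = \frac{523}{\left(404 - 916\right) \left(977 + 1075\right)} = \frac{523}{\left(-512\right) 2052} = \frac{523}{-1050624} = 523 \left(- \frac{1}{1050624}\right) = - \frac{523}{1050624} \approx -0.0004978$)
$c - \left(914 - -28080\right) = - \frac{523}{1050624} - \left(914 - -28080\right) = - \frac{523}{1050624} - \left(914 + 28080\right) = - \frac{523}{1050624} - 28994 = - \frac{30461792779}{1050624}$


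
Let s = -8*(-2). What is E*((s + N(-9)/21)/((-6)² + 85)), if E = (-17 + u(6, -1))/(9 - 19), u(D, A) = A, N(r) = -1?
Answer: 201/847 ≈ 0.23731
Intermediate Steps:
s = 16
E = 9/5 (E = (-17 - 1)/(9 - 19) = -18/(-10) = -18*(-⅒) = 9/5 ≈ 1.8000)
E*((s + N(-9)/21)/((-6)² + 85)) = 9*((16 - 1/21)/((-6)² + 85))/5 = 9*((16 - 1*1/21)/(36 + 85))/5 = 9*((16 - 1/21)/121)/5 = 9*((335/21)*(1/121))/5 = (9/5)*(335/2541) = 201/847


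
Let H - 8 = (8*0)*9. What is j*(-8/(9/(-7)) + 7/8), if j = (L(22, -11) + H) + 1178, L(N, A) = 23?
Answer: 205933/24 ≈ 8580.5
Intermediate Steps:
H = 8 (H = 8 + (8*0)*9 = 8 + 0*9 = 8 + 0 = 8)
j = 1209 (j = (23 + 8) + 1178 = 31 + 1178 = 1209)
j*(-8/(9/(-7)) + 7/8) = 1209*(-8/(9/(-7)) + 7/8) = 1209*(-8/(9*(-1/7)) + 7*(1/8)) = 1209*(-8/(-9/7) + 7/8) = 1209*(-8*(-7/9) + 7/8) = 1209*(56/9 + 7/8) = 1209*(511/72) = 205933/24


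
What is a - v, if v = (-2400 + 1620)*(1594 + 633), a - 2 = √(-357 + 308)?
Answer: 1737062 + 7*I ≈ 1.7371e+6 + 7.0*I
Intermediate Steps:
a = 2 + 7*I (a = 2 + √(-357 + 308) = 2 + √(-49) = 2 + 7*I ≈ 2.0 + 7.0*I)
v = -1737060 (v = -780*2227 = -1737060)
a - v = (2 + 7*I) - 1*(-1737060) = (2 + 7*I) + 1737060 = 1737062 + 7*I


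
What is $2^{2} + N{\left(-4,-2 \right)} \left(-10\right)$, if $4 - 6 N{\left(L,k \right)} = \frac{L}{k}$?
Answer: $\frac{2}{3} \approx 0.66667$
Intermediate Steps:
$N{\left(L,k \right)} = \frac{2}{3} - \frac{L}{6 k}$ ($N{\left(L,k \right)} = \frac{2}{3} - \frac{L \frac{1}{k}}{6} = \frac{2}{3} - \frac{L}{6 k}$)
$2^{2} + N{\left(-4,-2 \right)} \left(-10\right) = 2^{2} + \frac{\left(-1\right) \left(-4\right) + 4 \left(-2\right)}{6 \left(-2\right)} \left(-10\right) = 4 + \frac{1}{6} \left(- \frac{1}{2}\right) \left(4 - 8\right) \left(-10\right) = 4 + \frac{1}{6} \left(- \frac{1}{2}\right) \left(-4\right) \left(-10\right) = 4 + \frac{1}{3} \left(-10\right) = 4 - \frac{10}{3} = \frac{2}{3}$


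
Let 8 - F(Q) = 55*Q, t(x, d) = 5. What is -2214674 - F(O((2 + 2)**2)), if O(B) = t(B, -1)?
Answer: -2214407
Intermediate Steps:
O(B) = 5
F(Q) = 8 - 55*Q
-2214674 - F(O((2 + 2)**2)) = -2214674 - (8 - 55*5) = -2214674 - (8 - 275) = -2214674 - 1*(-267) = -2214674 + 267 = -2214407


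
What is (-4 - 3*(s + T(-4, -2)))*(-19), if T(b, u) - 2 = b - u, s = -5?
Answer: -209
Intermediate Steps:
T(b, u) = 2 + b - u (T(b, u) = 2 + (b - u) = 2 + b - u)
(-4 - 3*(s + T(-4, -2)))*(-19) = (-4 - 3*(-5 + (2 - 4 - 1*(-2))))*(-19) = (-4 - 3*(-5 + (2 - 4 + 2)))*(-19) = (-4 - 3*(-5 + 0))*(-19) = (-4 - 3*(-5))*(-19) = (-4 + 15)*(-19) = 11*(-19) = -209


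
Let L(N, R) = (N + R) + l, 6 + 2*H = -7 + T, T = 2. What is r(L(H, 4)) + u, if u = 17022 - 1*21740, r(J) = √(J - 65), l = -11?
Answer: -4718 + I*√310/2 ≈ -4718.0 + 8.8034*I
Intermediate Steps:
H = -11/2 (H = -3 + (-7 + 2)/2 = -3 + (½)*(-5) = -3 - 5/2 = -11/2 ≈ -5.5000)
L(N, R) = -11 + N + R (L(N, R) = (N + R) - 11 = -11 + N + R)
r(J) = √(-65 + J)
u = -4718 (u = 17022 - 21740 = -4718)
r(L(H, 4)) + u = √(-65 + (-11 - 11/2 + 4)) - 4718 = √(-65 - 25/2) - 4718 = √(-155/2) - 4718 = I*√310/2 - 4718 = -4718 + I*√310/2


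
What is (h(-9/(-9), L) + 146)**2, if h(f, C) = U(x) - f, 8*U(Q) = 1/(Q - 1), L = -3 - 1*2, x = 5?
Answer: 21538881/1024 ≈ 21034.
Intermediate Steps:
L = -5 (L = -3 - 2 = -5)
U(Q) = 1/(8*(-1 + Q)) (U(Q) = 1/(8*(Q - 1)) = 1/(8*(-1 + Q)))
h(f, C) = 1/32 - f (h(f, C) = 1/(8*(-1 + 5)) - f = (1/8)/4 - f = (1/8)*(1/4) - f = 1/32 - f)
(h(-9/(-9), L) + 146)**2 = ((1/32 - (-9)/(-9)) + 146)**2 = ((1/32 - (-9)*(-1)/9) + 146)**2 = ((1/32 - 1*1) + 146)**2 = ((1/32 - 1) + 146)**2 = (-31/32 + 146)**2 = (4641/32)**2 = 21538881/1024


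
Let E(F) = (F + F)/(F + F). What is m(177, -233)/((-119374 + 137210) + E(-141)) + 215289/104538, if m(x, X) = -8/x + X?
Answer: 11848901107/5790211266 ≈ 2.0464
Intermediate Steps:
m(x, X) = X - 8/x (m(x, X) = -8/x + X = X - 8/x)
E(F) = 1 (E(F) = (2*F)/((2*F)) = (2*F)*(1/(2*F)) = 1)
m(177, -233)/((-119374 + 137210) + E(-141)) + 215289/104538 = (-233 - 8/177)/((-119374 + 137210) + 1) + 215289/104538 = (-233 - 8*1/177)/(17836 + 1) + 215289*(1/104538) = (-233 - 8/177)/17837 + 3777/1834 = -41249/177*1/17837 + 3777/1834 = -41249/3157149 + 3777/1834 = 11848901107/5790211266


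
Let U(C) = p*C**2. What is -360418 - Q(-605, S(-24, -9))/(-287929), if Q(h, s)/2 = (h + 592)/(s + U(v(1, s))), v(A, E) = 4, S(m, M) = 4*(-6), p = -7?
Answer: -7056686013883/19579172 ≈ -3.6042e+5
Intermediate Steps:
S(m, M) = -24
U(C) = -7*C**2
Q(h, s) = 2*(592 + h)/(-112 + s) (Q(h, s) = 2*((h + 592)/(s - 7*4**2)) = 2*((592 + h)/(s - 7*16)) = 2*((592 + h)/(s - 112)) = 2*((592 + h)/(-112 + s)) = 2*(592 + h)/(-112 + s))
-360418 - Q(-605, S(-24, -9))/(-287929) = -360418 - 2*(592 - 605)/(-112 - 24)/(-287929) = -360418 - 2*(-13)/(-136)*(-1)/287929 = -360418 - 2*(-1/136)*(-13)*(-1)/287929 = -360418 - 13*(-1)/(68*287929) = -360418 - 1*(-13/19579172) = -360418 + 13/19579172 = -7056686013883/19579172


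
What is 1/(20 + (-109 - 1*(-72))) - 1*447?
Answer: -7600/17 ≈ -447.06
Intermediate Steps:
1/(20 + (-109 - 1*(-72))) - 1*447 = 1/(20 + (-109 + 72)) - 447 = 1/(20 - 37) - 447 = 1/(-17) - 447 = -1/17 - 447 = -7600/17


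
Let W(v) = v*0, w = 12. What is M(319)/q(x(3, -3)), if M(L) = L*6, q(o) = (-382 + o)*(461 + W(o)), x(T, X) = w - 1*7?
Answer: -66/5993 ≈ -0.011013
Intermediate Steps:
x(T, X) = 5 (x(T, X) = 12 - 1*7 = 12 - 7 = 5)
W(v) = 0
q(o) = -176102 + 461*o (q(o) = (-382 + o)*(461 + 0) = (-382 + o)*461 = -176102 + 461*o)
M(L) = 6*L
M(319)/q(x(3, -3)) = (6*319)/(-176102 + 461*5) = 1914/(-176102 + 2305) = 1914/(-173797) = 1914*(-1/173797) = -66/5993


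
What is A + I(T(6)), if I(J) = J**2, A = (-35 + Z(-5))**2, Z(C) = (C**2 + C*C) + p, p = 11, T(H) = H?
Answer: 712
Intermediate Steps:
Z(C) = 11 + 2*C**2 (Z(C) = (C**2 + C*C) + 11 = (C**2 + C**2) + 11 = 2*C**2 + 11 = 11 + 2*C**2)
A = 676 (A = (-35 + (11 + 2*(-5)**2))**2 = (-35 + (11 + 2*25))**2 = (-35 + (11 + 50))**2 = (-35 + 61)**2 = 26**2 = 676)
A + I(T(6)) = 676 + 6**2 = 676 + 36 = 712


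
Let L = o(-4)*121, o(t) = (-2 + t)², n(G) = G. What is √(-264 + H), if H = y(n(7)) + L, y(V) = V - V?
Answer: 2*√1023 ≈ 63.969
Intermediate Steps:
y(V) = 0
L = 4356 (L = (-2 - 4)²*121 = (-6)²*121 = 36*121 = 4356)
H = 4356 (H = 0 + 4356 = 4356)
√(-264 + H) = √(-264 + 4356) = √4092 = 2*√1023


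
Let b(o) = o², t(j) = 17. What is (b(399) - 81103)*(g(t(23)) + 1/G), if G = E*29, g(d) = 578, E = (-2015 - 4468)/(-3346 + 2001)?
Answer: 8486862098318/188007 ≈ 4.5141e+7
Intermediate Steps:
E = 6483/1345 (E = -6483/(-1345) = -6483*(-1/1345) = 6483/1345 ≈ 4.8201)
G = 188007/1345 (G = (6483/1345)*29 = 188007/1345 ≈ 139.78)
(b(399) - 81103)*(g(t(23)) + 1/G) = (399² - 81103)*(578 + 1/(188007/1345)) = (159201 - 81103)*(578 + 1345/188007) = 78098*(108669391/188007) = 8486862098318/188007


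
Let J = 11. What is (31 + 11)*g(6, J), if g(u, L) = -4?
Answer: -168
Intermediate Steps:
(31 + 11)*g(6, J) = (31 + 11)*(-4) = 42*(-4) = -168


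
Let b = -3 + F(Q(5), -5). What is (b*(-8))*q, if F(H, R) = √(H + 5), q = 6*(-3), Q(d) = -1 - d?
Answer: -432 + 144*I ≈ -432.0 + 144.0*I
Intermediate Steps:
q = -18
F(H, R) = √(5 + H)
b = -3 + I (b = -3 + √(5 + (-1 - 1*5)) = -3 + √(5 + (-1 - 5)) = -3 + √(5 - 6) = -3 + √(-1) = -3 + I ≈ -3.0 + 1.0*I)
(b*(-8))*q = ((-3 + I)*(-8))*(-18) = (24 - 8*I)*(-18) = -432 + 144*I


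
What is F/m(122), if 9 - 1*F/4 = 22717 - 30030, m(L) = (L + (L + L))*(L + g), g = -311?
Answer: -2092/4941 ≈ -0.42340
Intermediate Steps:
m(L) = 3*L*(-311 + L) (m(L) = (L + (L + L))*(L - 311) = (L + 2*L)*(-311 + L) = (3*L)*(-311 + L) = 3*L*(-311 + L))
F = 29288 (F = 36 - 4*(22717 - 30030) = 36 - 4*(-7313) = 36 + 29252 = 29288)
F/m(122) = 29288/((3*122*(-311 + 122))) = 29288/((3*122*(-189))) = 29288/(-69174) = 29288*(-1/69174) = -2092/4941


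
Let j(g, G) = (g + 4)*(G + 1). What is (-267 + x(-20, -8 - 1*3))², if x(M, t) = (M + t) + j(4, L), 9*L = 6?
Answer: 729316/9 ≈ 81035.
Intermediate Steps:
L = ⅔ (L = (⅑)*6 = ⅔ ≈ 0.66667)
j(g, G) = (1 + G)*(4 + g) (j(g, G) = (4 + g)*(1 + G) = (1 + G)*(4 + g))
x(M, t) = 40/3 + M + t (x(M, t) = (M + t) + (4 + 4 + 4*(⅔) + (⅔)*4) = (M + t) + (4 + 4 + 8/3 + 8/3) = (M + t) + 40/3 = 40/3 + M + t)
(-267 + x(-20, -8 - 1*3))² = (-267 + (40/3 - 20 + (-8 - 1*3)))² = (-267 + (40/3 - 20 + (-8 - 3)))² = (-267 + (40/3 - 20 - 11))² = (-267 - 53/3)² = (-854/3)² = 729316/9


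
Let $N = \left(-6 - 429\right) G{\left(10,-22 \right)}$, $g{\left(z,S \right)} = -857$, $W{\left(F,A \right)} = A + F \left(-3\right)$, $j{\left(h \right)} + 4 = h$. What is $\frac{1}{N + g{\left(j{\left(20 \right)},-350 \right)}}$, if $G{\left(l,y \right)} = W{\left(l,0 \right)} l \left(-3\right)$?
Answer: $- \frac{1}{392357} \approx -2.5487 \cdot 10^{-6}$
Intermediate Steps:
$j{\left(h \right)} = -4 + h$
$W{\left(F,A \right)} = A - 3 F$
$G{\left(l,y \right)} = 9 l^{2}$ ($G{\left(l,y \right)} = \left(0 - 3 l\right) l \left(-3\right) = - 3 l l \left(-3\right) = - 3 l^{2} \left(-3\right) = 9 l^{2}$)
$N = -391500$ ($N = \left(-6 - 429\right) 9 \cdot 10^{2} = - 435 \cdot 9 \cdot 100 = \left(-435\right) 900 = -391500$)
$\frac{1}{N + g{\left(j{\left(20 \right)},-350 \right)}} = \frac{1}{-391500 - 857} = \frac{1}{-392357} = - \frac{1}{392357}$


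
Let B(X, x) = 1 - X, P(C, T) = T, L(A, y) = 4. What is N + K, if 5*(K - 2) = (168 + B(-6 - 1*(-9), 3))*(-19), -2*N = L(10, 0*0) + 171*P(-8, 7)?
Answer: -12293/10 ≈ -1229.3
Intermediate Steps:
N = -1201/2 (N = -(4 + 171*7)/2 = -(4 + 1197)/2 = -½*1201 = -1201/2 ≈ -600.50)
K = -3144/5 (K = 2 + ((168 + (1 - (-6 - 1*(-9))))*(-19))/5 = 2 + ((168 + (1 - (-6 + 9)))*(-19))/5 = 2 + ((168 + (1 - 1*3))*(-19))/5 = 2 + ((168 + (1 - 3))*(-19))/5 = 2 + ((168 - 2)*(-19))/5 = 2 + (166*(-19))/5 = 2 + (⅕)*(-3154) = 2 - 3154/5 = -3144/5 ≈ -628.80)
N + K = -1201/2 - 3144/5 = -12293/10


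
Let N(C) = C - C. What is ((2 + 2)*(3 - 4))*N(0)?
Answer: 0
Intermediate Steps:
N(C) = 0
((2 + 2)*(3 - 4))*N(0) = ((2 + 2)*(3 - 4))*0 = (4*(-1))*0 = -4*0 = 0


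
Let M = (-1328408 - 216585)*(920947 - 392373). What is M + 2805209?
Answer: -816640324773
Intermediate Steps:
M = -816643129982 (M = -1544993*528574 = -816643129982)
M + 2805209 = -816643129982 + 2805209 = -816640324773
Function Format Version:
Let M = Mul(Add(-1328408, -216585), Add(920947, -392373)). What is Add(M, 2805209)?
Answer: -816640324773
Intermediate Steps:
M = -816643129982 (M = Mul(-1544993, 528574) = -816643129982)
Add(M, 2805209) = Add(-816643129982, 2805209) = -816640324773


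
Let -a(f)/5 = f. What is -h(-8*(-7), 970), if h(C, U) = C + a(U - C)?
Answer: 4514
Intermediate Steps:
a(f) = -5*f
h(C, U) = -5*U + 6*C (h(C, U) = C - 5*(U - C) = C + (-5*U + 5*C) = -5*U + 6*C)
-h(-8*(-7), 970) = -(-5*970 + 6*(-8*(-7))) = -(-4850 + 6*56) = -(-4850 + 336) = -1*(-4514) = 4514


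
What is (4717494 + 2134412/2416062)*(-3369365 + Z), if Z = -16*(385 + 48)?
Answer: -6413696286516515120/402677 ≈ -1.5928e+13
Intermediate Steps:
Z = -6928 (Z = -16*433 = -6928)
(4717494 + 2134412/2416062)*(-3369365 + Z) = (4717494 + 2134412/2416062)*(-3369365 - 6928) = (4717494 + 2134412*(1/2416062))*(-3376293) = (4717494 + 1067206/1208031)*(-3376293) = (5698880061520/1208031)*(-3376293) = -6413696286516515120/402677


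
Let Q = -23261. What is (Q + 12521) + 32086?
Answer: 21346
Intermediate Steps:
(Q + 12521) + 32086 = (-23261 + 12521) + 32086 = -10740 + 32086 = 21346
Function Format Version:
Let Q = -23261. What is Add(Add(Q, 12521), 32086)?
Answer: 21346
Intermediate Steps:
Add(Add(Q, 12521), 32086) = Add(Add(-23261, 12521), 32086) = Add(-10740, 32086) = 21346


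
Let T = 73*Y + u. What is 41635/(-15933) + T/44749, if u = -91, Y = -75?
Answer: -1951807693/712985817 ≈ -2.7375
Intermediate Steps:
T = -5566 (T = 73*(-75) - 91 = -5475 - 91 = -5566)
41635/(-15933) + T/44749 = 41635/(-15933) - 5566/44749 = 41635*(-1/15933) - 5566*1/44749 = -41635/15933 - 5566/44749 = -1951807693/712985817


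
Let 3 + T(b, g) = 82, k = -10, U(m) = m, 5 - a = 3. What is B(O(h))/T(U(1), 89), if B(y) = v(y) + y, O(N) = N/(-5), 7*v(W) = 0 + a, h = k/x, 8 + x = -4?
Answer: 5/3318 ≈ 0.0015069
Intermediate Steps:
x = -12 (x = -8 - 4 = -12)
a = 2 (a = 5 - 1*3 = 5 - 3 = 2)
T(b, g) = 79 (T(b, g) = -3 + 82 = 79)
h = 5/6 (h = -10/(-12) = -10*(-1/12) = 5/6 ≈ 0.83333)
v(W) = 2/7 (v(W) = (0 + 2)/7 = (1/7)*2 = 2/7)
O(N) = -N/5 (O(N) = N*(-1/5) = -N/5)
B(y) = 2/7 + y
B(O(h))/T(U(1), 89) = (2/7 - 1/5*5/6)/79 = (2/7 - 1/6)*(1/79) = (5/42)*(1/79) = 5/3318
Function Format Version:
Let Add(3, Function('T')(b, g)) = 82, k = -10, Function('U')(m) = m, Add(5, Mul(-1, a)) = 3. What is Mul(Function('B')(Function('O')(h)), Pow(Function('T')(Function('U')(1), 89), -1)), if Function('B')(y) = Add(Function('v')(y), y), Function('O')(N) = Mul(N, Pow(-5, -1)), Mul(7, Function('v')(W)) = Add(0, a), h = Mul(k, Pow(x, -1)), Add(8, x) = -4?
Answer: Rational(5, 3318) ≈ 0.0015069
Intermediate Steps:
x = -12 (x = Add(-8, -4) = -12)
a = 2 (a = Add(5, Mul(-1, 3)) = Add(5, -3) = 2)
Function('T')(b, g) = 79 (Function('T')(b, g) = Add(-3, 82) = 79)
h = Rational(5, 6) (h = Mul(-10, Pow(-12, -1)) = Mul(-10, Rational(-1, 12)) = Rational(5, 6) ≈ 0.83333)
Function('v')(W) = Rational(2, 7) (Function('v')(W) = Mul(Rational(1, 7), Add(0, 2)) = Mul(Rational(1, 7), 2) = Rational(2, 7))
Function('O')(N) = Mul(Rational(-1, 5), N) (Function('O')(N) = Mul(N, Rational(-1, 5)) = Mul(Rational(-1, 5), N))
Function('B')(y) = Add(Rational(2, 7), y)
Mul(Function('B')(Function('O')(h)), Pow(Function('T')(Function('U')(1), 89), -1)) = Mul(Add(Rational(2, 7), Mul(Rational(-1, 5), Rational(5, 6))), Pow(79, -1)) = Mul(Add(Rational(2, 7), Rational(-1, 6)), Rational(1, 79)) = Mul(Rational(5, 42), Rational(1, 79)) = Rational(5, 3318)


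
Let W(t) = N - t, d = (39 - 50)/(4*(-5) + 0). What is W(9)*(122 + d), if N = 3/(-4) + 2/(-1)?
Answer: -115197/80 ≈ -1440.0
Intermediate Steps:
N = -11/4 (N = 3*(-¼) + 2*(-1) = -¾ - 2 = -11/4 ≈ -2.7500)
d = 11/20 (d = -11/(-20 + 0) = -11/(-20) = -11*(-1/20) = 11/20 ≈ 0.55000)
W(t) = -11/4 - t
W(9)*(122 + d) = (-11/4 - 1*9)*(122 + 11/20) = (-11/4 - 9)*(2451/20) = -47/4*2451/20 = -115197/80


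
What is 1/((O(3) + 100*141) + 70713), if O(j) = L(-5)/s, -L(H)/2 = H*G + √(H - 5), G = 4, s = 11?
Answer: 10262813/870457278329 + 22*I*√10/870457278329 ≈ 1.179e-5 + 7.9924e-11*I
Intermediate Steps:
L(H) = -8*H - 2*√(-5 + H) (L(H) = -2*(H*4 + √(H - 5)) = -2*(4*H + √(-5 + H)) = -2*(√(-5 + H) + 4*H) = -8*H - 2*√(-5 + H))
O(j) = 40/11 - 2*I*√10/11 (O(j) = (-8*(-5) - 2*√(-5 - 5))/11 = (40 - 2*I*√10)*(1/11) = 40/11 - 2*I*√10/11)
1/((O(3) + 100*141) + 70713) = 1/(((40/11 - 2*I*√10/11) + 100*141) + 70713) = 1/(((40/11 - 2*I*√10/11) + 14100) + 70713) = 1/((155140/11 - 2*I*√10/11) + 70713) = 1/(932983/11 - 2*I*√10/11)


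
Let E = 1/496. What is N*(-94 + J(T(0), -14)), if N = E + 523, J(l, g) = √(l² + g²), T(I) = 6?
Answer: -12192223/248 + 259409*√58/248 ≈ -41196.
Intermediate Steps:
J(l, g) = √(g² + l²)
E = 1/496 ≈ 0.0020161
N = 259409/496 (N = 1/496 + 523 = 259409/496 ≈ 523.00)
N*(-94 + J(T(0), -14)) = 259409*(-94 + √((-14)² + 6²))/496 = 259409*(-94 + √(196 + 36))/496 = 259409*(-94 + √232)/496 = 259409*(-94 + 2*√58)/496 = -12192223/248 + 259409*√58/248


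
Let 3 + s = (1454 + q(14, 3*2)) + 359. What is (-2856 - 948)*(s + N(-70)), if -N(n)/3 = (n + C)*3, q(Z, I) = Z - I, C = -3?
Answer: -9414900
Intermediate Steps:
N(n) = 27 - 9*n (N(n) = -3*(n - 3)*3 = -3*(-3 + n)*3 = -3*(-9 + 3*n) = 27 - 9*n)
s = 1818 (s = -3 + ((1454 + (14 - 3*2)) + 359) = -3 + ((1454 + (14 - 1*6)) + 359) = -3 + ((1454 + (14 - 6)) + 359) = -3 + ((1454 + 8) + 359) = -3 + (1462 + 359) = -3 + 1821 = 1818)
(-2856 - 948)*(s + N(-70)) = (-2856 - 948)*(1818 + (27 - 9*(-70))) = -3804*(1818 + (27 + 630)) = -3804*(1818 + 657) = -3804*2475 = -9414900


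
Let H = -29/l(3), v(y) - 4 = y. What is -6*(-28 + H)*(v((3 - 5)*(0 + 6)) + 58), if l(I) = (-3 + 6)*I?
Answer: 28100/3 ≈ 9366.7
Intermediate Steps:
l(I) = 3*I
v(y) = 4 + y
H = -29/9 (H = -29/(3*3) = -29/9 ≈ -3.2222)
-6*(-28 + H)*(v((3 - 5)*(0 + 6)) + 58) = -6*(-28 - 29/9)*((4 + (3 - 5)*(0 + 6)) + 58) = -(-562)*((4 - 2*6) + 58)/3 = -(-562)*((4 - 12) + 58)/3 = -(-562)*(-8 + 58)/3 = -(-562)*50/3 = -6*(-14050/9) = 28100/3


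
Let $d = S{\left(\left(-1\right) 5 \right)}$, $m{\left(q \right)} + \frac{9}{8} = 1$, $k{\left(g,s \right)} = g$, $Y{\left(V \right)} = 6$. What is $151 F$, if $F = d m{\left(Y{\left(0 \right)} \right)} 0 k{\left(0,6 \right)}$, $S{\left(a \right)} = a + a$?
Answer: $0$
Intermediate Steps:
$m{\left(q \right)} = - \frac{1}{8}$ ($m{\left(q \right)} = - \frac{9}{8} + 1 = - \frac{1}{8}$)
$S{\left(a \right)} = 2 a$
$d = -10$ ($d = 2 \left(\left(-1\right) 5\right) = 2 \left(-5\right) = -10$)
$F = 0$ ($F = \left(-10\right) \left(- \frac{1}{8}\right) 0 \cdot 0 = \frac{5}{4} \cdot 0 = 0$)
$151 F = 151 \cdot 0 = 0$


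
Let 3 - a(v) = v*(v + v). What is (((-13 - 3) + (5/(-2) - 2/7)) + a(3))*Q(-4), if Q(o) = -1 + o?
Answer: 2365/14 ≈ 168.93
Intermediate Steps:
a(v) = 3 - 2*v² (a(v) = 3 - v*(v + v) = 3 - v*2*v = 3 - 2*v²)
(((-13 - 3) + (5/(-2) - 2/7)) + a(3))*Q(-4) = (((-13 - 3) + (5/(-2) - 2/7)) + (3 - 2*3²))*(-1 - 4) = ((-16 + (5*(-½) - 2*⅐)) + (3 - 2*9))*(-5) = ((-16 + (-5/2 - 2/7)) + (3 - 18))*(-5) = ((-16 - 39/14) - 15)*(-5) = (-263/14 - 15)*(-5) = -473/14*(-5) = 2365/14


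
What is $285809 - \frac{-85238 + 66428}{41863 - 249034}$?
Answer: $\frac{6579035281}{23019} \approx 2.8581 \cdot 10^{5}$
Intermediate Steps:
$285809 - \frac{-85238 + 66428}{41863 - 249034} = 285809 - - \frac{18810}{-207171} = 285809 - \left(-18810\right) \left(- \frac{1}{207171}\right) = 285809 - \frac{2090}{23019} = \frac{6579035281}{23019}$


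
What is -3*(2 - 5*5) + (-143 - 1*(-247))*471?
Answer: 49053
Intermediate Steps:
-3*(2 - 5*5) + (-143 - 1*(-247))*471 = -3*(2 - 25) + (-143 + 247)*471 = -3*(-23) + 104*471 = 69 + 48984 = 49053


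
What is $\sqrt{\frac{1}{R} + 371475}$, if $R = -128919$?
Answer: $\frac{2 \sqrt{31499769528411}}{18417} \approx 609.49$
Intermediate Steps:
$\sqrt{\frac{1}{R} + 371475} = \sqrt{\frac{1}{-128919} + 371475} = \sqrt{- \frac{1}{128919} + 371475} = \sqrt{\frac{47890185524}{128919}} = \frac{2 \sqrt{31499769528411}}{18417}$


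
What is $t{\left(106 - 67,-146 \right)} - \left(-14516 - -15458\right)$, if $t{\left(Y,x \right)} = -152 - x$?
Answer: $-948$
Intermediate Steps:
$t{\left(106 - 67,-146 \right)} - \left(-14516 - -15458\right) = \left(-152 - -146\right) - \left(-14516 - -15458\right) = \left(-152 + 146\right) - \left(-14516 + 15458\right) = -6 - 942 = -948$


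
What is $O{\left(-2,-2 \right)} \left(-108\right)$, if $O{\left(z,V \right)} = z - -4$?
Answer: $-216$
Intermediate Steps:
$O{\left(z,V \right)} = 4 + z$ ($O{\left(z,V \right)} = z + 4 = 4 + z$)
$O{\left(-2,-2 \right)} \left(-108\right) = \left(4 - 2\right) \left(-108\right) = 2 \left(-108\right) = -216$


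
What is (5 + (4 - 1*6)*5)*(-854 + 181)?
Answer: 3365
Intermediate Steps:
(5 + (4 - 1*6)*5)*(-854 + 181) = (5 + (4 - 6)*5)*(-673) = (5 - 2*5)*(-673) = (5 - 10)*(-673) = -5*(-673) = 3365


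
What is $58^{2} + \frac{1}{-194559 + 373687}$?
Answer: $\frac{602586593}{179128} \approx 3364.0$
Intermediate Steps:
$58^{2} + \frac{1}{-194559 + 373687} = 3364 + \frac{1}{179128} = \frac{602586593}{179128}$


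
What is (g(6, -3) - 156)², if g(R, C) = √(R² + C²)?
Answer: 24381 - 936*√5 ≈ 22288.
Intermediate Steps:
g(R, C) = √(C² + R²)
(g(6, -3) - 156)² = (√((-3)² + 6²) - 156)² = (√(9 + 36) - 156)² = (√45 - 156)² = (3*√5 - 156)² = (-156 + 3*√5)²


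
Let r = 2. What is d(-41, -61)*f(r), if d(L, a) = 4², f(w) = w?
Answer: 32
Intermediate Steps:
d(L, a) = 16
d(-41, -61)*f(r) = 16*2 = 32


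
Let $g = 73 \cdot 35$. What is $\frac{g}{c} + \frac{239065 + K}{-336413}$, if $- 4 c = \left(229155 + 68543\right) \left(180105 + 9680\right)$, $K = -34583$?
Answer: $- \frac{1155295321625712}{1900686854444609} \approx -0.60783$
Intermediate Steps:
$c = - \frac{28249307465}{2}$ ($c = - \frac{\left(229155 + 68543\right) \left(180105 + 9680\right)}{4} = - \frac{297698 \cdot 189785}{4} = \left(- \frac{1}{4}\right) 56498614930 = - \frac{28249307465}{2} \approx -1.4125 \cdot 10^{10}$)
$g = 2555$
$\frac{g}{c} + \frac{239065 + K}{-336413} = \frac{2555}{- \frac{28249307465}{2}} + \frac{239065 - 34583}{-336413} = 2555 \left(- \frac{2}{28249307465}\right) + 204482 \left(- \frac{1}{336413}\right) = - \frac{1022}{5649861493} - \frac{204482}{336413} = - \frac{1155295321625712}{1900686854444609}$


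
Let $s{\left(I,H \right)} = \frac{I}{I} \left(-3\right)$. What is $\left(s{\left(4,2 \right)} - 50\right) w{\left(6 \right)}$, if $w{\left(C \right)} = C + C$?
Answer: $-636$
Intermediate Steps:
$s{\left(I,H \right)} = -3$ ($s{\left(I,H \right)} = 1 \left(-3\right) = -3$)
$w{\left(C \right)} = 2 C$
$\left(s{\left(4,2 \right)} - 50\right) w{\left(6 \right)} = \left(-3 - 50\right) 2 \cdot 6 = \left(-53\right) 12 = -636$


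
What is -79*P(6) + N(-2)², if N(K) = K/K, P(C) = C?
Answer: -473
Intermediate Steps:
N(K) = 1
-79*P(6) + N(-2)² = -79*6 + 1² = -474 + 1 = -473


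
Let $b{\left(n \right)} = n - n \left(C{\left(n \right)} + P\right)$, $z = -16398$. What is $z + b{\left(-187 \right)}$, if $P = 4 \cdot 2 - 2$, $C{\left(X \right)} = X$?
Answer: $-50432$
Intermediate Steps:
$P = 6$ ($P = 8 - 2 = 6$)
$b{\left(n \right)} = n - n \left(6 + n\right)$ ($b{\left(n \right)} = n - n \left(n + 6\right) = n - n \left(6 + n\right)$)
$z + b{\left(-187 \right)} = -16398 - - 187 \left(5 - 187\right) = -16398 - \left(-187\right) \left(-182\right) = -16398 - 34034 = -50432$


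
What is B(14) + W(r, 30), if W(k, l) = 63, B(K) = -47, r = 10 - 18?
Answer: 16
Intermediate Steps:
r = -8
B(14) + W(r, 30) = -47 + 63 = 16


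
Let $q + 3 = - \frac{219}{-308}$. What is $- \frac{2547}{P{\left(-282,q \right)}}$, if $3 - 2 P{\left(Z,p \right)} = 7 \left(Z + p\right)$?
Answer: $- \frac{74712}{29231} \approx -2.5559$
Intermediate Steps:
$q = - \frac{705}{308}$ ($q = -3 - \frac{219}{-308} = -3 - - \frac{219}{308} = -3 + \frac{219}{308} = - \frac{705}{308} \approx -2.289$)
$P{\left(Z,p \right)} = \frac{3}{2} - \frac{7 Z}{2} - \frac{7 p}{2}$ ($P{\left(Z,p \right)} = \frac{3}{2} - \frac{7 \left(Z + p\right)}{2} = \frac{3}{2} - \frac{7 Z + 7 p}{2} = \frac{3}{2} - \left(\frac{7 Z}{2} + \frac{7 p}{2}\right) = \frac{3}{2} - \frac{7 Z}{2} - \frac{7 p}{2}$)
$- \frac{2547}{P{\left(-282,q \right)}} = - \frac{2547}{\frac{3}{2} - -987 - - \frac{705}{88}} = - \frac{2547}{\frac{3}{2} + 987 + \frac{705}{88}} = - \frac{2547}{\frac{87693}{88}} = \left(-2547\right) \frac{88}{87693} = - \frac{74712}{29231}$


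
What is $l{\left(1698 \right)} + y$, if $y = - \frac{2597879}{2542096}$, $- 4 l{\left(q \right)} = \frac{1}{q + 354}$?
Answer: $- \frac{166608851}{163011906} \approx -1.0221$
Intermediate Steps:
$l{\left(q \right)} = - \frac{1}{4 \left(354 + q\right)}$ ($l{\left(q \right)} = - \frac{1}{4 \left(q + 354\right)} = - \frac{1}{4 \left(354 + q\right)}$)
$y = - \frac{2597879}{2542096}$ ($y = \left(-2597879\right) \frac{1}{2542096} = - \frac{2597879}{2542096} \approx -1.0219$)
$l{\left(1698 \right)} + y = - \frac{1}{1416 + 4 \cdot 1698} - \frac{2597879}{2542096} = - \frac{1}{1416 + 6792} - \frac{2597879}{2542096} = - \frac{1}{8208} - \frac{2597879}{2542096} = - \frac{166608851}{163011906}$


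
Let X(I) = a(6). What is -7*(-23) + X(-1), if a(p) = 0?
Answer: 161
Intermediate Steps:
X(I) = 0
-7*(-23) + X(-1) = -7*(-23) + 0 = 161 + 0 = 161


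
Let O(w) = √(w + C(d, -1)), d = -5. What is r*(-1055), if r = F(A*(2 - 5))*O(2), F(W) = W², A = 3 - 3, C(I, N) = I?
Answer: 0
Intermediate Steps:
A = 0
O(w) = √(-5 + w) (O(w) = √(w - 5) = √(-5 + w))
r = 0 (r = (0*(2 - 5))²*√(-5 + 2) = (0*(-3))²*√(-3) = 0²*(I*√3) = 0*(I*√3) = 0)
r*(-1055) = 0*(-1055) = 0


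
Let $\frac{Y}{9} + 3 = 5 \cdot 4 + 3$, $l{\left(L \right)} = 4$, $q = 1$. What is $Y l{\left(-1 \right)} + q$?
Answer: $721$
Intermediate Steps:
$Y = 180$ ($Y = -27 + 9 \left(5 \cdot 4 + 3\right) = -27 + 9 \left(20 + 3\right) = -27 + 9 \cdot 23 = -27 + 207 = 180$)
$Y l{\left(-1 \right)} + q = 180 \cdot 4 + 1 = 720 + 1 = 721$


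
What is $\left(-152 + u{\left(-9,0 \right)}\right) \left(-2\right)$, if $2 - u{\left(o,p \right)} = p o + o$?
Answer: $282$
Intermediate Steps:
$u{\left(o,p \right)} = 2 - o - o p$ ($u{\left(o,p \right)} = 2 - \left(p o + o\right) = 2 - \left(o p + o\right) = 2 - \left(o + o p\right) = 2 - o - o p$)
$\left(-152 + u{\left(-9,0 \right)}\right) \left(-2\right) = \left(-152 - \left(-11 + 0\right)\right) \left(-2\right) = \left(-152 + \left(2 + 9 + 0\right)\right) \left(-2\right) = \left(-152 + 11\right) \left(-2\right) = \left(-141\right) \left(-2\right) = 282$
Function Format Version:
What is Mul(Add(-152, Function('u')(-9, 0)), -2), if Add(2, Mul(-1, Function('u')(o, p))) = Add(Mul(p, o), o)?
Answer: 282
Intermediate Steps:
Function('u')(o, p) = Add(2, Mul(-1, o), Mul(-1, o, p)) (Function('u')(o, p) = Add(2, Mul(-1, Add(Mul(p, o), o))) = Add(2, Mul(-1, Add(Mul(o, p), o))) = Add(2, Mul(-1, Add(o, Mul(o, p)))) = Add(2, Add(Mul(-1, o), Mul(-1, o, p))) = Add(2, Mul(-1, o), Mul(-1, o, p)))
Mul(Add(-152, Function('u')(-9, 0)), -2) = Mul(Add(-152, Add(2, Mul(-1, -9), Mul(-1, -9, 0))), -2) = Mul(Add(-152, Add(2, 9, 0)), -2) = Mul(Add(-152, 11), -2) = Mul(-141, -2) = 282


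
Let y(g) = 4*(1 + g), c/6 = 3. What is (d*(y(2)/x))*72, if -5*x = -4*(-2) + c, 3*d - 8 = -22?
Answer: 10080/13 ≈ 775.38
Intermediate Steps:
c = 18 (c = 6*3 = 18)
d = -14/3 (d = 8/3 + (⅓)*(-22) = 8/3 - 22/3 = -14/3 ≈ -4.6667)
y(g) = 4 + 4*g
x = -26/5 (x = -(-4*(-2) + 18)/5 = -(8 + 18)/5 = -⅕*26 = -26/5 ≈ -5.2000)
(d*(y(2)/x))*72 = -14*(4 + 4*2)/(3*(-26/5))*72 = -14*(4 + 8)*(-5)/(3*26)*72 = -56*(-5)/26*72 = -14/3*(-30/13)*72 = (140/13)*72 = 10080/13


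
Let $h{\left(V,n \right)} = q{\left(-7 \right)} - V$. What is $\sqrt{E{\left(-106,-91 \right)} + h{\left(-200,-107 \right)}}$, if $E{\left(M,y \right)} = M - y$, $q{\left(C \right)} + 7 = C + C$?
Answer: $2 \sqrt{41} \approx 12.806$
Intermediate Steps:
$q{\left(C \right)} = -7 + 2 C$ ($q{\left(C \right)} = -7 + \left(C + C\right) = -7 + 2 C$)
$h{\left(V,n \right)} = -21 - V$ ($h{\left(V,n \right)} = \left(-7 + 2 \left(-7\right)\right) - V = \left(-7 - 14\right) - V = -21 - V$)
$\sqrt{E{\left(-106,-91 \right)} + h{\left(-200,-107 \right)}} = \sqrt{\left(-106 - -91\right) - -179} = \sqrt{\left(-106 + 91\right) + \left(-21 + 200\right)} = \sqrt{-15 + 179} = \sqrt{164} = 2 \sqrt{41}$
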